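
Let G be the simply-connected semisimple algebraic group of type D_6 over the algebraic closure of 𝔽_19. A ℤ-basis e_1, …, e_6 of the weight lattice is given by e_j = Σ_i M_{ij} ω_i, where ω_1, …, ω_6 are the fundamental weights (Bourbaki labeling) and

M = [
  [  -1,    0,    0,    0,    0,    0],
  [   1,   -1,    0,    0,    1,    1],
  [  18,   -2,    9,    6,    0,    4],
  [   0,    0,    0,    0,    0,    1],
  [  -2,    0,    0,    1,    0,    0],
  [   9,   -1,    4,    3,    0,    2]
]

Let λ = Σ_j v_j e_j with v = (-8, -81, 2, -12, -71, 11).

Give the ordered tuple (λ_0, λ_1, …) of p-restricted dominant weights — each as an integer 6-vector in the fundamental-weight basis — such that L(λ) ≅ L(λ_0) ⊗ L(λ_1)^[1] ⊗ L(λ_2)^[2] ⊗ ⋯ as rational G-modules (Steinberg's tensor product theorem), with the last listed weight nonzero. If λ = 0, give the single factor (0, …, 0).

((8, 13, 8, 11, 4, 3),)

Compute c_i = Σ_j M_{ij} v_j with v = (-8, -81, 2, -12, -71, 11):
  c_1 = (-1)·(-8) + (0)·(-81) + 0·2 + (0)·(-12) + (0)·(-71) + 0·11 = 8
  c_2 = (1)·(-8) + (-1)·(-81) + 0·2 + (0)·(-12) + (1)·(-71) + 1·11 = 13
  c_3 = (18)·(-8) + (-2)·(-81) + 9·2 + (6)·(-12) + (0)·(-71) + 4·11 = 8
  c_4 = (0)·(-8) + (0)·(-81) + 0·2 + (0)·(-12) + (0)·(-71) + 1·11 = 11
  c_5 = (-2)·(-8) + (0)·(-81) + 0·2 + (1)·(-12) + (0)·(-71) + 0·11 = 4
  c_6 = (9)·(-8) + (-1)·(-81) + 4·2 + (3)·(-12) + (0)·(-71) + 2·11 = 3
Writing each c_i in base p = 19:
  c_1 = 8 = 8·19^0
  c_2 = 13 = 13·19^0
  c_3 = 8 = 8·19^0
  c_4 = 11 = 11·19^0
  c_5 = 4 = 4·19^0
  c_6 = 3 = 3·19^0
p-restricted factor λ_0 = (8, 13, 8, 11, 4, 3)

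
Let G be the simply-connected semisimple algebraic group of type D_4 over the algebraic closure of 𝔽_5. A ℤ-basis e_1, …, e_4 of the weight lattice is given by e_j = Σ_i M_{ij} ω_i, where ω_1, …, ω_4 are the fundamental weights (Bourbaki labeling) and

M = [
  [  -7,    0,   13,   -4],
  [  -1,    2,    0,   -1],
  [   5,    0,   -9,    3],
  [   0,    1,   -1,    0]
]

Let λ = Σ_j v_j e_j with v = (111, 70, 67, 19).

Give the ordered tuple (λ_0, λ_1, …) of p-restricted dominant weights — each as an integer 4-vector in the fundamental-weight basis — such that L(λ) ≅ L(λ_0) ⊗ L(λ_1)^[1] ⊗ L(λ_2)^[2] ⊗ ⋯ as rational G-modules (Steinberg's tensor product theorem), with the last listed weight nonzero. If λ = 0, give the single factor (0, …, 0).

Change of basis e → ω: c = M·v where v = (111, 70, 67, 19):
  c_1 = (-7)·(111) + 0·70 + 13·67 + (-4)·(19) = 18
  c_2 = (-1)·(111) + 2·70 + 0·67 + (-1)·(19) = 10
  c_3 = 5·111 + 0·70 + (-9)·(67) + 3·19 = 9
  c_4 = 0·111 + 1·70 + (-1)·(67) + 0·19 = 3
Expand coordinatewise in base 5:
  c_1 = 18 = 3·5^0 + 3·5^1
  c_2 = 10 = 0·5^0 + 2·5^1
  c_3 = 9 = 4·5^0 + 1·5^1
  c_4 = 3 = 3·5^0
p-restricted factor λ_0 = (3, 0, 4, 3)
p-restricted factor λ_1 = (3, 2, 1, 0)

((3, 0, 4, 3), (3, 2, 1, 0))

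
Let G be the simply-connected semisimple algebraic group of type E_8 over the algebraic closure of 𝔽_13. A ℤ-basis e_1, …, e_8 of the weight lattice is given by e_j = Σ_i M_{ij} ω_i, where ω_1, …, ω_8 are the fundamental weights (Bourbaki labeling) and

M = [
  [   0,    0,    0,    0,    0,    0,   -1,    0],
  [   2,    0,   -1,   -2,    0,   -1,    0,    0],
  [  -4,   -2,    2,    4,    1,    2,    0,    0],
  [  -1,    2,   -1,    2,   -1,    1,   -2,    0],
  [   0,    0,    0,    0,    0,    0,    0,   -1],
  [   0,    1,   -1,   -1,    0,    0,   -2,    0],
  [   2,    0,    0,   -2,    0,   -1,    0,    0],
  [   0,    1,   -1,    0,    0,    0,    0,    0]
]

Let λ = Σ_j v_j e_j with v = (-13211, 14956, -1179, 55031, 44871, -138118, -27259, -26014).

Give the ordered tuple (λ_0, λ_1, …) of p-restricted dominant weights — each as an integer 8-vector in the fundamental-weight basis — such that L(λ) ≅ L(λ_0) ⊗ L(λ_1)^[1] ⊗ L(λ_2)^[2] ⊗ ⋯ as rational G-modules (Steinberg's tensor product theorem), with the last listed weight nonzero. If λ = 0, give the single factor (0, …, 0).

ω-coordinates c = M·v, v = (-13211, 14956, -1179, 55031, 44871, -138118, -27259, -26014):
  c_1 = (0)·(-13211) + (0)·(14956) + (0)·(-1179) + (0)·(55031) + (0)·(44871) + (0)·(-138118) + (-1)·(-27259) + (0)·(-26014) = 27259
  c_2 = (2)·(-13211) + (0)·(14956) + (-1)·(-1179) + (-2)·(55031) + (0)·(44871) + (-1)·(-138118) + (0)·(-27259) + (0)·(-26014) = 2813
  c_3 = (-4)·(-13211) + (-2)·(14956) + (2)·(-1179) + (4)·(55031) + (1)·(44871) + (2)·(-138118) + (0)·(-27259) + (0)·(-26014) = 9333
  c_4 = (-1)·(-13211) + (2)·(14956) + (-1)·(-1179) + (2)·(55031) + (-1)·(44871) + (1)·(-138118) + (-2)·(-27259) + (0)·(-26014) = 25893
  c_5 = (0)·(-13211) + (0)·(14956) + (0)·(-1179) + (0)·(55031) + (0)·(44871) + (0)·(-138118) + (0)·(-27259) + (-1)·(-26014) = 26014
  c_6 = (0)·(-13211) + (1)·(14956) + (-1)·(-1179) + (-1)·(55031) + (0)·(44871) + (0)·(-138118) + (-2)·(-27259) + (0)·(-26014) = 15622
  c_7 = (2)·(-13211) + (0)·(14956) + (0)·(-1179) + (-2)·(55031) + (0)·(44871) + (-1)·(-138118) + (0)·(-27259) + (0)·(-26014) = 1634
  c_8 = (0)·(-13211) + (1)·(14956) + (-1)·(-1179) + (0)·(55031) + (0)·(44871) + (0)·(-138118) + (0)·(-27259) + (0)·(-26014) = 16135
p = 13; digits c_i = Σ_j d_{ij}·13^j, 0 ≤ d_{ij} < 13:
  c_1 = 27259 = 11·13^0 + 3·13^1 + 5·13^2 + 12·13^3
  c_2 = 2813 = 5·13^0 + 8·13^1 + 3·13^2 + 1·13^3
  c_3 = 9333 = 12·13^0 + 2·13^1 + 3·13^2 + 4·13^3
  c_4 = 25893 = 10·13^0 + 2·13^1 + 10·13^2 + 11·13^3
  c_5 = 26014 = 1·13^0 + 12·13^1 + 10·13^2 + 11·13^3
  c_6 = 15622 = 9·13^0 + 5·13^1 + 1·13^2 + 7·13^3
  c_7 = 1634 = 9·13^0 + 8·13^1 + 9·13^2
  c_8 = 16135 = 2·13^0 + 6·13^1 + 4·13^2 + 7·13^3
Factor λ_0 = (11, 5, 12, 10, 1, 9, 9, 2)
Factor λ_1 = (3, 8, 2, 2, 12, 5, 8, 6)
Factor λ_2 = (5, 3, 3, 10, 10, 1, 9, 4)
Factor λ_3 = (12, 1, 4, 11, 11, 7, 0, 7)

((11, 5, 12, 10, 1, 9, 9, 2), (3, 8, 2, 2, 12, 5, 8, 6), (5, 3, 3, 10, 10, 1, 9, 4), (12, 1, 4, 11, 11, 7, 0, 7))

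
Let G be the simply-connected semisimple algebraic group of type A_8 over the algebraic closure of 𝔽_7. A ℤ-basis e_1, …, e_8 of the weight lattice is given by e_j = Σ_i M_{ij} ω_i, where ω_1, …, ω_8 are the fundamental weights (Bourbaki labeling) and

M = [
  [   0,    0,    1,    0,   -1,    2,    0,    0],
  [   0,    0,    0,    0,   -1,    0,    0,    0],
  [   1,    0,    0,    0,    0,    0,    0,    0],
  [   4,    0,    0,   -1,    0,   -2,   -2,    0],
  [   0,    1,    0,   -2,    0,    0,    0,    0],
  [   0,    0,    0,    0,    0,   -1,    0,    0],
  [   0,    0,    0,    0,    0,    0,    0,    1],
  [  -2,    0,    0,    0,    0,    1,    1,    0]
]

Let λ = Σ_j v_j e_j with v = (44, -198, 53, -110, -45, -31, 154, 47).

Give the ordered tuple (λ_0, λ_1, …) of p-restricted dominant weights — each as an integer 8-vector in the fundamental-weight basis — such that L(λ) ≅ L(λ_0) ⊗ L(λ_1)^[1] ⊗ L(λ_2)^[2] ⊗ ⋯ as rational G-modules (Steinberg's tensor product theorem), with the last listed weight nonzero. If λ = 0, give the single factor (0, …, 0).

Change of basis e → ω: c = M·v where v = (44, -198, 53, -110, -45, -31, 154, 47):
  c_1 = (0)·(44) + (0)·(-198) + (1)·(53) + (0)·(-110) + (-1)·(-45) + (2)·(-31) + (0)·(154) + (0)·(47) = 36
  c_2 = (0)·(44) + (0)·(-198) + (0)·(53) + (0)·(-110) + (-1)·(-45) + (0)·(-31) + (0)·(154) + (0)·(47) = 45
  c_3 = (1)·(44) + (0)·(-198) + (0)·(53) + (0)·(-110) + (0)·(-45) + (0)·(-31) + (0)·(154) + (0)·(47) = 44
  c_4 = (4)·(44) + (0)·(-198) + (0)·(53) + (-1)·(-110) + (0)·(-45) + (-2)·(-31) + (-2)·(154) + (0)·(47) = 40
  c_5 = (0)·(44) + (1)·(-198) + (0)·(53) + (-2)·(-110) + (0)·(-45) + (0)·(-31) + (0)·(154) + (0)·(47) = 22
  c_6 = (0)·(44) + (0)·(-198) + (0)·(53) + (0)·(-110) + (0)·(-45) + (-1)·(-31) + (0)·(154) + (0)·(47) = 31
  c_7 = (0)·(44) + (0)·(-198) + (0)·(53) + (0)·(-110) + (0)·(-45) + (0)·(-31) + (0)·(154) + (1)·(47) = 47
  c_8 = (-2)·(44) + (0)·(-198) + (0)·(53) + (0)·(-110) + (0)·(-45) + (1)·(-31) + (1)·(154) + (0)·(47) = 35
Writing each c_i in base p = 7:
  c_1 = 36 = 1·7^0 + 5·7^1
  c_2 = 45 = 3·7^0 + 6·7^1
  c_3 = 44 = 2·7^0 + 6·7^1
  c_4 = 40 = 5·7^0 + 5·7^1
  c_5 = 22 = 1·7^0 + 3·7^1
  c_6 = 31 = 3·7^0 + 4·7^1
  c_7 = 47 = 5·7^0 + 6·7^1
  c_8 = 35 = 0·7^0 + 5·7^1
Factor λ_0 = (1, 3, 2, 5, 1, 3, 5, 0)
Factor λ_1 = (5, 6, 6, 5, 3, 4, 6, 5)

((1, 3, 2, 5, 1, 3, 5, 0), (5, 6, 6, 5, 3, 4, 6, 5))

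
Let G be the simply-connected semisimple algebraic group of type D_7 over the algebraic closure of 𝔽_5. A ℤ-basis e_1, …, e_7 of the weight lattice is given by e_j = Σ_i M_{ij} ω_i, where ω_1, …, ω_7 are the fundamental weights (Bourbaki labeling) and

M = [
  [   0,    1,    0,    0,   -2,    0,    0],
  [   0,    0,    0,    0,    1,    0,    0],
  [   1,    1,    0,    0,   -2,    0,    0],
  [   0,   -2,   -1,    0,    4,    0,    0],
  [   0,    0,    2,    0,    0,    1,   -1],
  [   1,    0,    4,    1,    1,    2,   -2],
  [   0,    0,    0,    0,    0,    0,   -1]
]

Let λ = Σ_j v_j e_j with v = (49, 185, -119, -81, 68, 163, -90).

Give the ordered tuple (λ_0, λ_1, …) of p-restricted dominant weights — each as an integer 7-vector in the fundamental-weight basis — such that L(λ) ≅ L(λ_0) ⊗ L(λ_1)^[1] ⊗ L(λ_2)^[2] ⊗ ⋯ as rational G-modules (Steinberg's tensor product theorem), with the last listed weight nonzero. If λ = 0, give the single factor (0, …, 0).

Compute c_i = Σ_j M_{ij} v_j with v = (49, 185, -119, -81, 68, 163, -90):
  c_1 = (0)·(49) + (1)·(185) + (0)·(-119) + (0)·(-81) + (-2)·(68) + (0)·(163) + (0)·(-90) = 49
  c_2 = (0)·(49) + (0)·(185) + (0)·(-119) + (0)·(-81) + (1)·(68) + (0)·(163) + (0)·(-90) = 68
  c_3 = (1)·(49) + (1)·(185) + (0)·(-119) + (0)·(-81) + (-2)·(68) + (0)·(163) + (0)·(-90) = 98
  c_4 = (0)·(49) + (-2)·(185) + (-1)·(-119) + (0)·(-81) + (4)·(68) + (0)·(163) + (0)·(-90) = 21
  c_5 = (0)·(49) + (0)·(185) + (2)·(-119) + (0)·(-81) + (0)·(68) + (1)·(163) + (-1)·(-90) = 15
  c_6 = (1)·(49) + (0)·(185) + (4)·(-119) + (1)·(-81) + (1)·(68) + (2)·(163) + (-2)·(-90) = 66
  c_7 = (0)·(49) + (0)·(185) + (0)·(-119) + (0)·(-81) + (0)·(68) + (0)·(163) + (-1)·(-90) = 90
Writing each c_i in base p = 5:
  c_1 = 49 = 4·5^0 + 4·5^1 + 1·5^2
  c_2 = 68 = 3·5^0 + 3·5^1 + 2·5^2
  c_3 = 98 = 3·5^0 + 4·5^1 + 3·5^2
  c_4 = 21 = 1·5^0 + 4·5^1
  c_5 = 15 = 0·5^0 + 3·5^1
  c_6 = 66 = 1·5^0 + 3·5^1 + 2·5^2
  c_7 = 90 = 0·5^0 + 3·5^1 + 3·5^2
λ_0 = (4, 3, 3, 1, 0, 1, 0)
λ_1 = (4, 3, 4, 4, 3, 3, 3)
λ_2 = (1, 2, 3, 0, 0, 2, 3)

((4, 3, 3, 1, 0, 1, 0), (4, 3, 4, 4, 3, 3, 3), (1, 2, 3, 0, 0, 2, 3))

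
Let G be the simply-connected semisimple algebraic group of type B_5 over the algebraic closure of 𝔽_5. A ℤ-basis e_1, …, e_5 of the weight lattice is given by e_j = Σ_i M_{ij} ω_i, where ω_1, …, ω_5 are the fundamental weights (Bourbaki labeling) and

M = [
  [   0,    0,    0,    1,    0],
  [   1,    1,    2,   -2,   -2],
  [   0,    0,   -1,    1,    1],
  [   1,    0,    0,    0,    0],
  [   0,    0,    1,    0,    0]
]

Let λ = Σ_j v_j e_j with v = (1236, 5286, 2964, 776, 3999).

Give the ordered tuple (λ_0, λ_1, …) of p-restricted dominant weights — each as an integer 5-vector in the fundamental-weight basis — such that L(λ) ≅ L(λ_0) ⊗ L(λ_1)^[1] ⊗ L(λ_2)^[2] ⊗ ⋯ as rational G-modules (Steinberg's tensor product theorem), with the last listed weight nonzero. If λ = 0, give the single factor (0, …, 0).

In the fundamental-weight basis, λ has coordinates c = M·v (v = (1236, 5286, 2964, 776, 3999)):
  c_1 = 0·1236 + 0·5286 + 0·2964 + 1·776 + 0·3999 = 776
  c_2 = 1·1236 + 1·5286 + 2·2964 + (-2)·(776) + (-2)·(3999) = 2900
  c_3 = 0·1236 + 0·5286 + (-1)·(2964) + 1·776 + 1·3999 = 1811
  c_4 = 1·1236 + 0·5286 + 0·2964 + 0·776 + 0·3999 = 1236
  c_5 = 0·1236 + 0·5286 + 1·2964 + 0·776 + 0·3999 = 2964
Base-5 expansion of each c_i:
  c_1 = 776 = 1·5^0 + 0·5^1 + 1·5^2 + 1·5^3 + 1·5^4
  c_2 = 2900 = 0·5^0 + 0·5^1 + 1·5^2 + 3·5^3 + 4·5^4
  c_3 = 1811 = 1·5^0 + 2·5^1 + 2·5^2 + 4·5^3 + 2·5^4
  c_4 = 1236 = 1·5^0 + 2·5^1 + 4·5^2 + 4·5^3 + 1·5^4
  c_5 = 2964 = 4·5^0 + 2·5^1 + 3·5^2 + 3·5^3 + 4·5^4
λ_0 = (1, 0, 1, 1, 4)
λ_1 = (0, 0, 2, 2, 2)
λ_2 = (1, 1, 2, 4, 3)
λ_3 = (1, 3, 4, 4, 3)
λ_4 = (1, 4, 2, 1, 4)

((1, 0, 1, 1, 4), (0, 0, 2, 2, 2), (1, 1, 2, 4, 3), (1, 3, 4, 4, 3), (1, 4, 2, 1, 4))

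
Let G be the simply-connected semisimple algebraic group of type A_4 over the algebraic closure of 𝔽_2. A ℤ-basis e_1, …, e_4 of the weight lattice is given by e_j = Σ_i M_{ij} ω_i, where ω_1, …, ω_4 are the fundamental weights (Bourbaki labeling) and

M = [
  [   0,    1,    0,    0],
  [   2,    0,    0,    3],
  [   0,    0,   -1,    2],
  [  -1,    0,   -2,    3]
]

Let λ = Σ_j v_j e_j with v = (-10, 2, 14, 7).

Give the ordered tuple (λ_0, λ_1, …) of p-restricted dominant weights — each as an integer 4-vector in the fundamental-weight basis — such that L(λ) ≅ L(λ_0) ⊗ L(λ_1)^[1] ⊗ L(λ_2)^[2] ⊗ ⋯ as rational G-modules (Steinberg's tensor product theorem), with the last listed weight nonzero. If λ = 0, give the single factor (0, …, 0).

In the fundamental-weight basis, λ has coordinates c = M·v (v = (-10, 2, 14, 7)):
  c_1 = (0)·(-10) + (1)·(2) + (0)·(14) + (0)·(7) = 2
  c_2 = (2)·(-10) + (0)·(2) + (0)·(14) + (3)·(7) = 1
  c_3 = (0)·(-10) + (0)·(2) + (-1)·(14) + (2)·(7) = 0
  c_4 = (-1)·(-10) + (0)·(2) + (-2)·(14) + (3)·(7) = 3
Expand coordinatewise in base 2:
  c_1 = 2 = 0·2^0 + 1·2^1
  c_2 = 1 = 1·2^0
  c_3 = 0
  c_4 = 3 = 1·2^0 + 1·2^1
p-restricted factor λ_0 = (0, 1, 0, 1)
p-restricted factor λ_1 = (1, 0, 0, 1)

((0, 1, 0, 1), (1, 0, 0, 1))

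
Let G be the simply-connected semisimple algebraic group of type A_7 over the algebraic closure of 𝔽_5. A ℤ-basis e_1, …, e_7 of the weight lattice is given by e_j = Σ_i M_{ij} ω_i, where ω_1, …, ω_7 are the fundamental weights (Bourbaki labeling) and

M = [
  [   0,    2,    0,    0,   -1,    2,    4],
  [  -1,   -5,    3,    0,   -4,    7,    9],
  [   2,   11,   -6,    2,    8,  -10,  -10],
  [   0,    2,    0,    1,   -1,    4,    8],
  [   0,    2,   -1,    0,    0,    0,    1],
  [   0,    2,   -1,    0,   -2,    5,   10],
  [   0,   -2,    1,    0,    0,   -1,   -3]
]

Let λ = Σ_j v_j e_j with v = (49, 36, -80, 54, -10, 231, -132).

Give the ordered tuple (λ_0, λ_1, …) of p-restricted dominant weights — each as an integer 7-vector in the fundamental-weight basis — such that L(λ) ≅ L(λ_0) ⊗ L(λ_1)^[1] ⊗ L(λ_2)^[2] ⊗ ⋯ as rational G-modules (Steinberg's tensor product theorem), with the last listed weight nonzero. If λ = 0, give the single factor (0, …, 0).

((1, 0, 2, 4, 0, 2, 3), (3, 0, 2, 0, 4, 1, 2))

Compute c_i = Σ_j M_{ij} v_j with v = (49, 36, -80, 54, -10, 231, -132):
  c_1 = 0*49 + 2*36 + 0*-80 + 0*54 + -1*-10 + 2*231 + 4*-132 = 16
  c_2 = -1*49 + -5*36 + 3*-80 + 0*54 + -4*-10 + 7*231 + 9*-132 = 0
  c_3 = 2*49 + 11*36 + -6*-80 + 2*54 + 8*-10 + -10*231 + -10*-132 = 12
  c_4 = 0*49 + 2*36 + 0*-80 + 1*54 + -1*-10 + 4*231 + 8*-132 = 4
  c_5 = 0*49 + 2*36 + -1*-80 + 0*54 + 0*-10 + 0*231 + 1*-132 = 20
  c_6 = 0*49 + 2*36 + -1*-80 + 0*54 + -2*-10 + 5*231 + 10*-132 = 7
  c_7 = 0*49 + -2*36 + 1*-80 + 0*54 + 0*-10 + -1*231 + -3*-132 = 13
Expand coordinatewise in base 5:
  c_1 = 16 = 1·5^0 + 3·5^1
  c_2 = 0
  c_3 = 12 = 2·5^0 + 2·5^1
  c_4 = 4 = 4·5^0
  c_5 = 20 = 0·5^0 + 4·5^1
  c_6 = 7 = 2·5^0 + 1·5^1
  c_7 = 13 = 3·5^0 + 2·5^1
p-restricted factor λ_0 = (1, 0, 2, 4, 0, 2, 3)
p-restricted factor λ_1 = (3, 0, 2, 0, 4, 1, 2)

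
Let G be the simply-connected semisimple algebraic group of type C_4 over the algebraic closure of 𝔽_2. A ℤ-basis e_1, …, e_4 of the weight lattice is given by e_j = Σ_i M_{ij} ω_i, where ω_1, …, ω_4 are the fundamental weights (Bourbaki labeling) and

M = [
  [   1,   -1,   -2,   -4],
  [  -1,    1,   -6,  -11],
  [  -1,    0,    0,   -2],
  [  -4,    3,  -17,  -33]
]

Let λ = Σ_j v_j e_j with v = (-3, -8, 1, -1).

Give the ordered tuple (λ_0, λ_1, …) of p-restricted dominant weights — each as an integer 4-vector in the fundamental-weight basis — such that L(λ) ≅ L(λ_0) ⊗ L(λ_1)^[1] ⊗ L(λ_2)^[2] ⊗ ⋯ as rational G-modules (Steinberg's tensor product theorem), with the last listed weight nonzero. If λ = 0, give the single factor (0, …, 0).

((1, 0, 1, 0), (1, 0, 0, 0), (1, 0, 1, 1))

ω-coordinates c = M·v, v = (-3, -8, 1, -1):
  c_1 = (1)·(-3) + (-1)·(-8) + (-2)·(1) + (-4)·(-1) = 7
  c_2 = (-1)·(-3) + (1)·(-8) + (-6)·(1) + (-11)·(-1) = 0
  c_3 = (-1)·(-3) + (0)·(-8) + (0)·(1) + (-2)·(-1) = 5
  c_4 = (-4)·(-3) + (3)·(-8) + (-17)·(1) + (-33)·(-1) = 4
p = 2; digits c_i = Σ_j d_{ij}·2^j, 0 ≤ d_{ij} < 2:
  c_1 = 7 = 1·2^0 + 1·2^1 + 1·2^2
  c_2 = 0
  c_3 = 5 = 1·2^0 + 0·2^1 + 1·2^2
  c_4 = 4 = 0·2^0 + 0·2^1 + 1·2^2
p-restricted factor λ_0 = (1, 0, 1, 0)
p-restricted factor λ_1 = (1, 0, 0, 0)
p-restricted factor λ_2 = (1, 0, 1, 1)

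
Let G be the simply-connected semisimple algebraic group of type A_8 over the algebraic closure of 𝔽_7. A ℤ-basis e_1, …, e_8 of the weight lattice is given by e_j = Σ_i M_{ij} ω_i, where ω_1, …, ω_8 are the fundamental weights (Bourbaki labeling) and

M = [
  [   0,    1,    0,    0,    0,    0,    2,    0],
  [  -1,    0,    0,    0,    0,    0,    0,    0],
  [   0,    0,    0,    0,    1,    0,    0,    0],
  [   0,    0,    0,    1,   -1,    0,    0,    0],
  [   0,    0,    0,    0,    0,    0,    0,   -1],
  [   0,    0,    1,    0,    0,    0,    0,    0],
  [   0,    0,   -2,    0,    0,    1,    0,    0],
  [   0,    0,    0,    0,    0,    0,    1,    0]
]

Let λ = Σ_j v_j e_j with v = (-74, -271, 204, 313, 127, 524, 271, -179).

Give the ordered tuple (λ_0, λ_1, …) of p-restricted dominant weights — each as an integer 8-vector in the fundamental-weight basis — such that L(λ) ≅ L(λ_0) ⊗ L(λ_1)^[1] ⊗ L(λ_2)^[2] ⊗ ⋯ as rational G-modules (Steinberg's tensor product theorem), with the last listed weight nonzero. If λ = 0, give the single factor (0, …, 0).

((5, 4, 1, 4, 4, 1, 4, 5), (3, 3, 4, 5, 4, 1, 2, 3), (5, 1, 2, 3, 3, 4, 2, 5))

Compute c_i = Σ_j M_{ij} v_j with v = (-74, -271, 204, 313, 127, 524, 271, -179):
  c_1 = (0)·(-74) + (1)·(-271) + (0)·(204) + (0)·(313) + (0)·(127) + (0)·(524) + (2)·(271) + (0)·(-179) = 271
  c_2 = (-1)·(-74) + (0)·(-271) + (0)·(204) + (0)·(313) + (0)·(127) + (0)·(524) + (0)·(271) + (0)·(-179) = 74
  c_3 = (0)·(-74) + (0)·(-271) + (0)·(204) + (0)·(313) + (1)·(127) + (0)·(524) + (0)·(271) + (0)·(-179) = 127
  c_4 = (0)·(-74) + (0)·(-271) + (0)·(204) + (1)·(313) + (-1)·(127) + (0)·(524) + (0)·(271) + (0)·(-179) = 186
  c_5 = (0)·(-74) + (0)·(-271) + (0)·(204) + (0)·(313) + (0)·(127) + (0)·(524) + (0)·(271) + (-1)·(-179) = 179
  c_6 = (0)·(-74) + (0)·(-271) + (1)·(204) + (0)·(313) + (0)·(127) + (0)·(524) + (0)·(271) + (0)·(-179) = 204
  c_7 = (0)·(-74) + (0)·(-271) + (-2)·(204) + (0)·(313) + (0)·(127) + (1)·(524) + (0)·(271) + (0)·(-179) = 116
  c_8 = (0)·(-74) + (0)·(-271) + (0)·(204) + (0)·(313) + (0)·(127) + (0)·(524) + (1)·(271) + (0)·(-179) = 271
Base-7 expansion of each c_i:
  c_1 = 271 = 5·7^0 + 3·7^1 + 5·7^2
  c_2 = 74 = 4·7^0 + 3·7^1 + 1·7^2
  c_3 = 127 = 1·7^0 + 4·7^1 + 2·7^2
  c_4 = 186 = 4·7^0 + 5·7^1 + 3·7^2
  c_5 = 179 = 4·7^0 + 4·7^1 + 3·7^2
  c_6 = 204 = 1·7^0 + 1·7^1 + 4·7^2
  c_7 = 116 = 4·7^0 + 2·7^1 + 2·7^2
  c_8 = 271 = 5·7^0 + 3·7^1 + 5·7^2
λ_0 = (5, 4, 1, 4, 4, 1, 4, 5)
λ_1 = (3, 3, 4, 5, 4, 1, 2, 3)
λ_2 = (5, 1, 2, 3, 3, 4, 2, 5)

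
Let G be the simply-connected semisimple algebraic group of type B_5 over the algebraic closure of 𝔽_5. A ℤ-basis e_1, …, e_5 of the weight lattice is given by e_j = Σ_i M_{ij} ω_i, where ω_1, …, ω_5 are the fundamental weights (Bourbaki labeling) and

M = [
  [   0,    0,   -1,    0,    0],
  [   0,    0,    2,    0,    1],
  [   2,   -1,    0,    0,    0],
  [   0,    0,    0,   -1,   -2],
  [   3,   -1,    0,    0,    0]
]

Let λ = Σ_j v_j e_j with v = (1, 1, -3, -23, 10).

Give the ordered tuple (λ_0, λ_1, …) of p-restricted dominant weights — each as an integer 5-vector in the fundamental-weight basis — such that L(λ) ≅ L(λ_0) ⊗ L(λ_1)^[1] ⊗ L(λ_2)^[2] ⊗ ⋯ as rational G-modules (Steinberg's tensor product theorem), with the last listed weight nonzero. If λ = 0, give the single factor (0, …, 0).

((3, 4, 1, 3, 2),)

Converting to the ω-basis (c_i = row i of M dotted with v = (1, 1, -3, -23, 10)):
  c_1 = 0*1 + 0*1 + -1*-3 + 0*-23 + 0*10 = 3
  c_2 = 0*1 + 0*1 + 2*-3 + 0*-23 + 1*10 = 4
  c_3 = 2*1 + -1*1 + 0*-3 + 0*-23 + 0*10 = 1
  c_4 = 0*1 + 0*1 + 0*-3 + -1*-23 + -2*10 = 3
  c_5 = 3*1 + -1*1 + 0*-3 + 0*-23 + 0*10 = 2
Writing each c_i in base p = 5:
  c_1 = 3 = 3·5^0
  c_2 = 4 = 4·5^0
  c_3 = 1 = 1·5^0
  c_4 = 3 = 3·5^0
  c_5 = 2 = 2·5^0
p-restricted factor λ_0 = (3, 4, 1, 3, 2)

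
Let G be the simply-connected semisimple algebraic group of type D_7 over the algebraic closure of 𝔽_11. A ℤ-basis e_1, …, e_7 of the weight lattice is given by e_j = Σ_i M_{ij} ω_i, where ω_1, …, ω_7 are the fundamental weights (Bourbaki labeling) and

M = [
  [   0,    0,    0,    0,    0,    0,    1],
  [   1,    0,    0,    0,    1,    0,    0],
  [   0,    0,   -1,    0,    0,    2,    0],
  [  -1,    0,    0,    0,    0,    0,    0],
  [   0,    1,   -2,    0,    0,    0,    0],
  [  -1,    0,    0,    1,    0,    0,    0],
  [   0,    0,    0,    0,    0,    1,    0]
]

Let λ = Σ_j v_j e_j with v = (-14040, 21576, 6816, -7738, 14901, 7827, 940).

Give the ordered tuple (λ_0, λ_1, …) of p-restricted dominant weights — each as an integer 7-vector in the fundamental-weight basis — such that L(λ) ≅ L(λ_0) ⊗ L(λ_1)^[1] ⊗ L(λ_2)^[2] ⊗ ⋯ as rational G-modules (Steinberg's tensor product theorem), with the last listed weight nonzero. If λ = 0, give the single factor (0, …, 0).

((5, 3, 5, 4, 2, 10, 6), (8, 1, 0, 0, 7, 0, 7), (7, 7, 7, 6, 10, 8, 9), (0, 0, 6, 10, 5, 4, 5))

Converting to the ω-basis (c_i = row i of M dotted with v = (-14040, 21576, 6816, -7738, 14901, 7827, 940)):
  c_1 = (0)·(-14040) + (0)·(21576) + (0)·(6816) + (0)·(-7738) + (0)·(14901) + (0)·(7827) + (1)·(940) = 940
  c_2 = (1)·(-14040) + (0)·(21576) + (0)·(6816) + (0)·(-7738) + (1)·(14901) + (0)·(7827) + (0)·(940) = 861
  c_3 = (0)·(-14040) + (0)·(21576) + (-1)·(6816) + (0)·(-7738) + (0)·(14901) + (2)·(7827) + (0)·(940) = 8838
  c_4 = (-1)·(-14040) + (0)·(21576) + (0)·(6816) + (0)·(-7738) + (0)·(14901) + (0)·(7827) + (0)·(940) = 14040
  c_5 = (0)·(-14040) + (1)·(21576) + (-2)·(6816) + (0)·(-7738) + (0)·(14901) + (0)·(7827) + (0)·(940) = 7944
  c_6 = (-1)·(-14040) + (0)·(21576) + (0)·(6816) + (1)·(-7738) + (0)·(14901) + (0)·(7827) + (0)·(940) = 6302
  c_7 = (0)·(-14040) + (0)·(21576) + (0)·(6816) + (0)·(-7738) + (0)·(14901) + (1)·(7827) + (0)·(940) = 7827
Base-11 expansion of each c_i:
  c_1 = 940 = 5·11^0 + 8·11^1 + 7·11^2
  c_2 = 861 = 3·11^0 + 1·11^1 + 7·11^2
  c_3 = 8838 = 5·11^0 + 0·11^1 + 7·11^2 + 6·11^3
  c_4 = 14040 = 4·11^0 + 0·11^1 + 6·11^2 + 10·11^3
  c_5 = 7944 = 2·11^0 + 7·11^1 + 10·11^2 + 5·11^3
  c_6 = 6302 = 10·11^0 + 0·11^1 + 8·11^2 + 4·11^3
  c_7 = 7827 = 6·11^0 + 7·11^1 + 9·11^2 + 5·11^3
Factor λ_0 = (5, 3, 5, 4, 2, 10, 6)
Factor λ_1 = (8, 1, 0, 0, 7, 0, 7)
Factor λ_2 = (7, 7, 7, 6, 10, 8, 9)
Factor λ_3 = (0, 0, 6, 10, 5, 4, 5)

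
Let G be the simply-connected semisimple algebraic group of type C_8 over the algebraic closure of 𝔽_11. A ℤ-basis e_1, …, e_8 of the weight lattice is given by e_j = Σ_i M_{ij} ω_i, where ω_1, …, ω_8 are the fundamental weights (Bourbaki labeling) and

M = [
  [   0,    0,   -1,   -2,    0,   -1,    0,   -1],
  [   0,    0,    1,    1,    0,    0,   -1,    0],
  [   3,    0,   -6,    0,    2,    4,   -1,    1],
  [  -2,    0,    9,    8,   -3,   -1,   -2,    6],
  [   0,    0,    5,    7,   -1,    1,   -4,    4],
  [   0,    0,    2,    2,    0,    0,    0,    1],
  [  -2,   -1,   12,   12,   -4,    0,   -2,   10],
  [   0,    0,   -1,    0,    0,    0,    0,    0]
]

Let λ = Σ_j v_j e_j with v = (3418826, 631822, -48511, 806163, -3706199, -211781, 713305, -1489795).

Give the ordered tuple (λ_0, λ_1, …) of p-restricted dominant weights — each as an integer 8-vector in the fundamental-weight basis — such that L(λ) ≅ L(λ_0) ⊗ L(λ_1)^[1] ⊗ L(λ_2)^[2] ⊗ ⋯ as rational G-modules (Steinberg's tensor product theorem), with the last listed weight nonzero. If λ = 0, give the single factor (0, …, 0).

((8, 6, 2, 10, 5, 0, 2, 1), (5, 5, 9, 4, 7, 9, 1, 10), (5, 3, 8, 2, 0, 1, 1, 4), (4, 0, 8, 6, 7, 8, 4, 3), (9, 3, 5, 9, 5, 1, 8, 3))

Change of basis e → ω: c = M·v where v = (3418826, 631822, -48511, 806163, -3706199, -211781, 713305, -1489795):
  c_1 = (0)·(3418826) + (0)·(631822) + (-1)·(-48511) + (-2)·(806163) + (0)·(-3706199) + (-1)·(-211781) + (0)·(713305) + (-1)·(-1489795) = 137761
  c_2 = (0)·(3418826) + (0)·(631822) + (1)·(-48511) + (1)·(806163) + (0)·(-3706199) + (0)·(-211781) + (-1)·(713305) + (0)·(-1489795) = 44347
  c_3 = (3)·(3418826) + (0)·(631822) + (-6)·(-48511) + (0)·(806163) + (2)·(-3706199) + (4)·(-211781) + (-1)·(713305) + (1)·(-1489795) = 84922
  c_4 = (-2)·(3418826) + (0)·(631822) + (9)·(-48511) + (8)·(806163) + (-3)·(-3706199) + (-1)·(-211781) + (-2)·(713305) + (6)·(-1489795) = 140051
  c_5 = (0)·(3418826) + (0)·(631822) + (5)·(-48511) + (7)·(806163) + (-1)·(-3706199) + (1)·(-211781) + (-4)·(713305) + (4)·(-1489795) = 82604
  c_6 = (0)·(3418826) + (0)·(631822) + (2)·(-48511) + (2)·(806163) + (0)·(-3706199) + (0)·(-211781) + (0)·(713305) + (1)·(-1489795) = 25509
  c_7 = (-2)·(3418826) + (-1)·(631822) + (12)·(-48511) + (12)·(806163) + (-4)·(-3706199) + (0)·(-211781) + (-2)·(713305) + (10)·(-1489795) = 122586
  c_8 = (0)·(3418826) + (0)·(631822) + (-1)·(-48511) + (0)·(806163) + (0)·(-3706199) + (0)·(-211781) + (0)·(713305) + (0)·(-1489795) = 48511
p = 11; digits c_i = Σ_j d_{ij}·11^j, 0 ≤ d_{ij} < 11:
  c_1 = 137761 = 8·11^0 + 5·11^1 + 5·11^2 + 4·11^3 + 9·11^4
  c_2 = 44347 = 6·11^0 + 5·11^1 + 3·11^2 + 0·11^3 + 3·11^4
  c_3 = 84922 = 2·11^0 + 9·11^1 + 8·11^2 + 8·11^3 + 5·11^4
  c_4 = 140051 = 10·11^0 + 4·11^1 + 2·11^2 + 6·11^3 + 9·11^4
  c_5 = 82604 = 5·11^0 + 7·11^1 + 0·11^2 + 7·11^3 + 5·11^4
  c_6 = 25509 = 0·11^0 + 9·11^1 + 1·11^2 + 8·11^3 + 1·11^4
  c_7 = 122586 = 2·11^0 + 1·11^1 + 1·11^2 + 4·11^3 + 8·11^4
  c_8 = 48511 = 1·11^0 + 10·11^1 + 4·11^2 + 3·11^3 + 3·11^4
p-restricted factor λ_0 = (8, 6, 2, 10, 5, 0, 2, 1)
p-restricted factor λ_1 = (5, 5, 9, 4, 7, 9, 1, 10)
p-restricted factor λ_2 = (5, 3, 8, 2, 0, 1, 1, 4)
p-restricted factor λ_3 = (4, 0, 8, 6, 7, 8, 4, 3)
p-restricted factor λ_4 = (9, 3, 5, 9, 5, 1, 8, 3)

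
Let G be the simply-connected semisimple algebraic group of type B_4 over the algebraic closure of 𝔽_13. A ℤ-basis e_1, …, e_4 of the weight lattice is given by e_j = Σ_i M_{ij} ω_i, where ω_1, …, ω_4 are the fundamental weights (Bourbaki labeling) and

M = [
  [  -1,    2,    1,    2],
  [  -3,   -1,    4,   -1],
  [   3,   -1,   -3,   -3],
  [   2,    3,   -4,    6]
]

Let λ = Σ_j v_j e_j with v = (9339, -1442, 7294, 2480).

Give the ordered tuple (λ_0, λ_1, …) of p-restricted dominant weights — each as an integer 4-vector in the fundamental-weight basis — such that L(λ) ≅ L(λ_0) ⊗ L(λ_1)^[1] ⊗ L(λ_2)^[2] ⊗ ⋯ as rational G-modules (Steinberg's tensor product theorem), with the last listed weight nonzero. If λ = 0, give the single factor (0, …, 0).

((5, 4, 7, 4), (2, 9, 10, 4))

Change of basis e → ω: c = M·v where v = (9339, -1442, 7294, 2480):
  c_1 = (-1)·(9339) + (2)·(-1442) + 1·7294 + 2·2480 = 31
  c_2 = (-3)·(9339) + (-1)·(-1442) + 4·7294 + (-1)·(2480) = 121
  c_3 = 3·9339 + (-1)·(-1442) + (-3)·(7294) + (-3)·(2480) = 137
  c_4 = 2·9339 + (3)·(-1442) + (-4)·(7294) + 6·2480 = 56
Expand coordinatewise in base 13:
  c_1 = 31 = 5·13^0 + 2·13^1
  c_2 = 121 = 4·13^0 + 9·13^1
  c_3 = 137 = 7·13^0 + 10·13^1
  c_4 = 56 = 4·13^0 + 4·13^1
Factor λ_0 = (5, 4, 7, 4)
Factor λ_1 = (2, 9, 10, 4)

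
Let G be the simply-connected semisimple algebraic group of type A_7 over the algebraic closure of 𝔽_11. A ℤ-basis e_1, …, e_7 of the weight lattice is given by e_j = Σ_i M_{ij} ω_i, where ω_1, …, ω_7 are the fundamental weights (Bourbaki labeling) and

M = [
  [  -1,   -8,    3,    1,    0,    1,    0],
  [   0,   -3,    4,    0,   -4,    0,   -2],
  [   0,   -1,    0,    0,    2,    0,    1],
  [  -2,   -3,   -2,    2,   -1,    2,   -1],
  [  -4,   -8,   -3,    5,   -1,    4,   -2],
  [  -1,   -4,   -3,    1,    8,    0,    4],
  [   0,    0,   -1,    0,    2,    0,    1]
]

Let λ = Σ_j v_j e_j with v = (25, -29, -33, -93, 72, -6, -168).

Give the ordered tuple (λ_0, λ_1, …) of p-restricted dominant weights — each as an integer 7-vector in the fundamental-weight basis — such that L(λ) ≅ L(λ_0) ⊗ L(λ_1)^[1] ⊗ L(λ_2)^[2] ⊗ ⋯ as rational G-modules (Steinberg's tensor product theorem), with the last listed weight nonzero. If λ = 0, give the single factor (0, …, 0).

((9, 3, 5, 1, 6, 1, 9),)

Change of basis e → ω: c = M·v where v = (25, -29, -33, -93, 72, -6, -168):
  c_1 = (-1)·(25) + (-8)·(-29) + (3)·(-33) + (1)·(-93) + 0·72 + (1)·(-6) + (0)·(-168) = 9
  c_2 = 0·25 + (-3)·(-29) + (4)·(-33) + (0)·(-93) + (-4)·(72) + (0)·(-6) + (-2)·(-168) = 3
  c_3 = 0·25 + (-1)·(-29) + (0)·(-33) + (0)·(-93) + 2·72 + (0)·(-6) + (1)·(-168) = 5
  c_4 = (-2)·(25) + (-3)·(-29) + (-2)·(-33) + (2)·(-93) + (-1)·(72) + (2)·(-6) + (-1)·(-168) = 1
  c_5 = (-4)·(25) + (-8)·(-29) + (-3)·(-33) + (5)·(-93) + (-1)·(72) + (4)·(-6) + (-2)·(-168) = 6
  c_6 = (-1)·(25) + (-4)·(-29) + (-3)·(-33) + (1)·(-93) + 8·72 + (0)·(-6) + (4)·(-168) = 1
  c_7 = 0·25 + (0)·(-29) + (-1)·(-33) + (0)·(-93) + 2·72 + (0)·(-6) + (1)·(-168) = 9
Expand coordinatewise in base 11:
  c_1 = 9 = 9·11^0
  c_2 = 3 = 3·11^0
  c_3 = 5 = 5·11^0
  c_4 = 1 = 1·11^0
  c_5 = 6 = 6·11^0
  c_6 = 1 = 1·11^0
  c_7 = 9 = 9·11^0
λ_0 = (9, 3, 5, 1, 6, 1, 9)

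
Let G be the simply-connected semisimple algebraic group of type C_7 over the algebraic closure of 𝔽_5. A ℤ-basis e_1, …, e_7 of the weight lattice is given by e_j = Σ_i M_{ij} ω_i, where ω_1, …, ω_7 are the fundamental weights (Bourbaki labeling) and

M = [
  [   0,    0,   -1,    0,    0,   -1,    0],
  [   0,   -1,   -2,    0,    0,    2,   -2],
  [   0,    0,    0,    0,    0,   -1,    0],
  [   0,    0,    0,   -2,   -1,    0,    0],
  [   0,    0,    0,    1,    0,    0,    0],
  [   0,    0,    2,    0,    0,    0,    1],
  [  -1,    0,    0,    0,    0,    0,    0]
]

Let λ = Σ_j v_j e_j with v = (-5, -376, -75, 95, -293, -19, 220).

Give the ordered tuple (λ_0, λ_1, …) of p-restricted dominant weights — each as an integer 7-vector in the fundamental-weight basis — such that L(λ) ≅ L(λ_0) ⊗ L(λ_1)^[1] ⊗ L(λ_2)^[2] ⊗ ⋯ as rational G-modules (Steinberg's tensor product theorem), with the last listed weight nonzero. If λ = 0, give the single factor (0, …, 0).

((4, 3, 4, 3, 0, 0, 0), (3, 4, 3, 0, 4, 4, 1), (3, 1, 0, 4, 3, 2, 0))

Change of basis e → ω: c = M·v where v = (-5, -376, -75, 95, -293, -19, 220):
  c_1 = (0)·(-5) + (0)·(-376) + (-1)·(-75) + 0·95 + (0)·(-293) + (-1)·(-19) + 0·220 = 94
  c_2 = (0)·(-5) + (-1)·(-376) + (-2)·(-75) + 0·95 + (0)·(-293) + (2)·(-19) + (-2)·(220) = 48
  c_3 = (0)·(-5) + (0)·(-376) + (0)·(-75) + 0·95 + (0)·(-293) + (-1)·(-19) + 0·220 = 19
  c_4 = (0)·(-5) + (0)·(-376) + (0)·(-75) + (-2)·(95) + (-1)·(-293) + (0)·(-19) + 0·220 = 103
  c_5 = (0)·(-5) + (0)·(-376) + (0)·(-75) + 1·95 + (0)·(-293) + (0)·(-19) + 0·220 = 95
  c_6 = (0)·(-5) + (0)·(-376) + (2)·(-75) + 0·95 + (0)·(-293) + (0)·(-19) + 1·220 = 70
  c_7 = (-1)·(-5) + (0)·(-376) + (0)·(-75) + 0·95 + (0)·(-293) + (0)·(-19) + 0·220 = 5
Base-5 expansion of each c_i:
  c_1 = 94 = 4·5^0 + 3·5^1 + 3·5^2
  c_2 = 48 = 3·5^0 + 4·5^1 + 1·5^2
  c_3 = 19 = 4·5^0 + 3·5^1
  c_4 = 103 = 3·5^0 + 0·5^1 + 4·5^2
  c_5 = 95 = 0·5^0 + 4·5^1 + 3·5^2
  c_6 = 70 = 0·5^0 + 4·5^1 + 2·5^2
  c_7 = 5 = 0·5^0 + 1·5^1
Factor λ_0 = (4, 3, 4, 3, 0, 0, 0)
Factor λ_1 = (3, 4, 3, 0, 4, 4, 1)
Factor λ_2 = (3, 1, 0, 4, 3, 2, 0)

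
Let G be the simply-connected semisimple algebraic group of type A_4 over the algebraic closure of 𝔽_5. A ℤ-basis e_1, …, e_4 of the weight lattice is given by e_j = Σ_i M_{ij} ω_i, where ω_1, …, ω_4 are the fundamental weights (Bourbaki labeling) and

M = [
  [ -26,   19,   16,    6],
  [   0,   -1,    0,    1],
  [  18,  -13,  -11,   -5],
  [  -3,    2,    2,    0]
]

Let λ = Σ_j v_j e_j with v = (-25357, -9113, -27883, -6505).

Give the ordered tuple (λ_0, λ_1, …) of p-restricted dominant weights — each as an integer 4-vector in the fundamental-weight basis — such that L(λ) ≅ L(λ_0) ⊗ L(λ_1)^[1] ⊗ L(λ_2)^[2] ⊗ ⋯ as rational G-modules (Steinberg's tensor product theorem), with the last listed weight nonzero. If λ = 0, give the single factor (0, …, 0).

Compute c_i = Σ_j M_{ij} v_j with v = (-25357, -9113, -27883, -6505):
  c_1 = -26*-25357 + 19*-9113 + 16*-27883 + 6*-6505 = 977
  c_2 = 0*-25357 + -1*-9113 + 0*-27883 + 1*-6505 = 2608
  c_3 = 18*-25357 + -13*-9113 + -11*-27883 + -5*-6505 = 1281
  c_4 = -3*-25357 + 2*-9113 + 2*-27883 + 0*-6505 = 2079
Writing each c_i in base p = 5:
  c_1 = 977 = 2·5^0 + 0·5^1 + 4·5^2 + 2·5^3 + 1·5^4
  c_2 = 2608 = 3·5^0 + 1·5^1 + 4·5^2 + 0·5^3 + 4·5^4
  c_3 = 1281 = 1·5^0 + 1·5^1 + 1·5^2 + 0·5^3 + 2·5^4
  c_4 = 2079 = 4·5^0 + 0·5^1 + 3·5^2 + 1·5^3 + 3·5^4
Factor λ_0 = (2, 3, 1, 4)
Factor λ_1 = (0, 1, 1, 0)
Factor λ_2 = (4, 4, 1, 3)
Factor λ_3 = (2, 0, 0, 1)
Factor λ_4 = (1, 4, 2, 3)

((2, 3, 1, 4), (0, 1, 1, 0), (4, 4, 1, 3), (2, 0, 0, 1), (1, 4, 2, 3))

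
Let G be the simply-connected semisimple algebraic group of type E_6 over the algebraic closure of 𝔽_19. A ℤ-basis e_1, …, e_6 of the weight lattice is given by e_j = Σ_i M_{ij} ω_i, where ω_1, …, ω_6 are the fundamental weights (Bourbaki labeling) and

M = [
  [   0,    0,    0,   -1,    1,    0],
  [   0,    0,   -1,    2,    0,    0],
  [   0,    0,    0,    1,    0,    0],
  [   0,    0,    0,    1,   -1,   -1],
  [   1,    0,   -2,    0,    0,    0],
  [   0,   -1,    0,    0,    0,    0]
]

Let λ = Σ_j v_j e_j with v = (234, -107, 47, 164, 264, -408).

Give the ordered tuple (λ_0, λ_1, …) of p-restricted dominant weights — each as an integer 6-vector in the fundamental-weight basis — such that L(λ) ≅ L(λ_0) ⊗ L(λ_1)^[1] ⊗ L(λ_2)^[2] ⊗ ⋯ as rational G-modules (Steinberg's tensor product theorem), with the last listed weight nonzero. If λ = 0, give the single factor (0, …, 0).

((5, 15, 12, 4, 7, 12), (5, 14, 8, 16, 7, 5))

Compute c_i = Σ_j M_{ij} v_j with v = (234, -107, 47, 164, 264, -408):
  c_1 = 0·234 + (0)·(-107) + 0·47 + (-1)·(164) + 1·264 + (0)·(-408) = 100
  c_2 = 0·234 + (0)·(-107) + (-1)·(47) + 2·164 + 0·264 + (0)·(-408) = 281
  c_3 = 0·234 + (0)·(-107) + 0·47 + 1·164 + 0·264 + (0)·(-408) = 164
  c_4 = 0·234 + (0)·(-107) + 0·47 + 1·164 + (-1)·(264) + (-1)·(-408) = 308
  c_5 = 1·234 + (0)·(-107) + (-2)·(47) + 0·164 + 0·264 + (0)·(-408) = 140
  c_6 = 0·234 + (-1)·(-107) + 0·47 + 0·164 + 0·264 + (0)·(-408) = 107
p = 19; digits c_i = Σ_j d_{ij}·19^j, 0 ≤ d_{ij} < 19:
  c_1 = 100 = 5·19^0 + 5·19^1
  c_2 = 281 = 15·19^0 + 14·19^1
  c_3 = 164 = 12·19^0 + 8·19^1
  c_4 = 308 = 4·19^0 + 16·19^1
  c_5 = 140 = 7·19^0 + 7·19^1
  c_6 = 107 = 12·19^0 + 5·19^1
p-restricted factor λ_0 = (5, 15, 12, 4, 7, 12)
p-restricted factor λ_1 = (5, 14, 8, 16, 7, 5)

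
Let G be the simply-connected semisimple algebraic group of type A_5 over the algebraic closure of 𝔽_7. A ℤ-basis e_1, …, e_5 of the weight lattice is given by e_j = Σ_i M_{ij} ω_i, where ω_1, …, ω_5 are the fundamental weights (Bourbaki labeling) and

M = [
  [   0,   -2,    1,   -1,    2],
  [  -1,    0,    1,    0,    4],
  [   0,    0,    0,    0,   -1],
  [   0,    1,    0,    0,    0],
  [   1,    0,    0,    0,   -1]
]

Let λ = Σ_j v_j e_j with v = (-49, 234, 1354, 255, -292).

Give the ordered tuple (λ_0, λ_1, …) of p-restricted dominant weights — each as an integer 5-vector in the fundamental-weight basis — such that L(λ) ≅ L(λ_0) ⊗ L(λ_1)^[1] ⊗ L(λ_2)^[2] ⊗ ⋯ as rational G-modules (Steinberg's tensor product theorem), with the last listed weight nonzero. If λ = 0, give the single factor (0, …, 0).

ω-coordinates c = M·v, v = (-49, 234, 1354, 255, -292):
  c_1 = 0*-49 + -2*234 + 1*1354 + -1*255 + 2*-292 = 47
  c_2 = -1*-49 + 0*234 + 1*1354 + 0*255 + 4*-292 = 235
  c_3 = 0*-49 + 0*234 + 0*1354 + 0*255 + -1*-292 = 292
  c_4 = 0*-49 + 1*234 + 0*1354 + 0*255 + 0*-292 = 234
  c_5 = 1*-49 + 0*234 + 0*1354 + 0*255 + -1*-292 = 243
Writing each c_i in base p = 7:
  c_1 = 47 = 5·7^0 + 6·7^1
  c_2 = 235 = 4·7^0 + 5·7^1 + 4·7^2
  c_3 = 292 = 5·7^0 + 6·7^1 + 5·7^2
  c_4 = 234 = 3·7^0 + 5·7^1 + 4·7^2
  c_5 = 243 = 5·7^0 + 6·7^1 + 4·7^2
p-restricted factor λ_0 = (5, 4, 5, 3, 5)
p-restricted factor λ_1 = (6, 5, 6, 5, 6)
p-restricted factor λ_2 = (0, 4, 5, 4, 4)

((5, 4, 5, 3, 5), (6, 5, 6, 5, 6), (0, 4, 5, 4, 4))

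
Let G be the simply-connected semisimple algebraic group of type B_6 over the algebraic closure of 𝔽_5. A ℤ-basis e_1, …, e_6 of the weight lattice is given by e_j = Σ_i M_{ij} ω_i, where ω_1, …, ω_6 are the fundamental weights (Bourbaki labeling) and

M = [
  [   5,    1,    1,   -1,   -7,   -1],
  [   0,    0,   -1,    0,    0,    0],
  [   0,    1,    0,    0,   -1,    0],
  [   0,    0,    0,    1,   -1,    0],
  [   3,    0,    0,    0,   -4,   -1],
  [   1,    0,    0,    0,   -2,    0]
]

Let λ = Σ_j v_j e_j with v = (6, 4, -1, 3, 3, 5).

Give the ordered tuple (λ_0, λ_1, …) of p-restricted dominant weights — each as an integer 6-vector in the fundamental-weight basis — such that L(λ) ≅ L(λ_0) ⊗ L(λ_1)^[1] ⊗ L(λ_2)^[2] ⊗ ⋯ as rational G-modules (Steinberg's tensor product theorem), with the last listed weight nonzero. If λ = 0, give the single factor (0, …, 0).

((4, 1, 1, 0, 1, 0),)

Converting to the ω-basis (c_i = row i of M dotted with v = (6, 4, -1, 3, 3, 5)):
  c_1 = 5*6 + 1*4 + 1*-1 + -1*3 + -7*3 + -1*5 = 4
  c_2 = 0*6 + 0*4 + -1*-1 + 0*3 + 0*3 + 0*5 = 1
  c_3 = 0*6 + 1*4 + 0*-1 + 0*3 + -1*3 + 0*5 = 1
  c_4 = 0*6 + 0*4 + 0*-1 + 1*3 + -1*3 + 0*5 = 0
  c_5 = 3*6 + 0*4 + 0*-1 + 0*3 + -4*3 + -1*5 = 1
  c_6 = 1*6 + 0*4 + 0*-1 + 0*3 + -2*3 + 0*5 = 0
p = 5; digits c_i = Σ_j d_{ij}·5^j, 0 ≤ d_{ij} < 5:
  c_1 = 4 = 4·5^0
  c_2 = 1 = 1·5^0
  c_3 = 1 = 1·5^0
  c_4 = 0
  c_5 = 1 = 1·5^0
  c_6 = 0
Factor λ_0 = (4, 1, 1, 0, 1, 0)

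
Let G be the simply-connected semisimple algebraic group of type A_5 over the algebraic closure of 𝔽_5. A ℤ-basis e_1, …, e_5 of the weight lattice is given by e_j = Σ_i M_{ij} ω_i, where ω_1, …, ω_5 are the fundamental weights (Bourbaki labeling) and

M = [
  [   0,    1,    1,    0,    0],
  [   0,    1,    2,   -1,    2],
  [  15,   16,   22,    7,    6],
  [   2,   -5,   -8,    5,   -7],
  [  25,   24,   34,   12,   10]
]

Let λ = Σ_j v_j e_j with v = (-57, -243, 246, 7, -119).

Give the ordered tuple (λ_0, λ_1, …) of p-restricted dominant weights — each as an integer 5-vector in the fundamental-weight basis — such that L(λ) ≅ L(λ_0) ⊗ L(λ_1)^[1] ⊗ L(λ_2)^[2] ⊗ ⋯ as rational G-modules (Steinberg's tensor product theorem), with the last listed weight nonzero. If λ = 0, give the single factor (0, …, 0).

In the fundamental-weight basis, λ has coordinates c = M·v (v = (-57, -243, 246, 7, -119)):
  c_1 = (0)·(-57) + (1)·(-243) + (1)·(246) + (0)·(7) + (0)·(-119) = 3
  c_2 = (0)·(-57) + (1)·(-243) + (2)·(246) + (-1)·(7) + (2)·(-119) = 4
  c_3 = (15)·(-57) + (16)·(-243) + (22)·(246) + (7)·(7) + (6)·(-119) = 4
  c_4 = (2)·(-57) + (-5)·(-243) + (-8)·(246) + (5)·(7) + (-7)·(-119) = 1
  c_5 = (25)·(-57) + (24)·(-243) + (34)·(246) + (12)·(7) + (10)·(-119) = 1
p = 5; digits c_i = Σ_j d_{ij}·5^j, 0 ≤ d_{ij} < 5:
  c_1 = 3 = 3·5^0
  c_2 = 4 = 4·5^0
  c_3 = 4 = 4·5^0
  c_4 = 1 = 1·5^0
  c_5 = 1 = 1·5^0
p-restricted factor λ_0 = (3, 4, 4, 1, 1)

((3, 4, 4, 1, 1),)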